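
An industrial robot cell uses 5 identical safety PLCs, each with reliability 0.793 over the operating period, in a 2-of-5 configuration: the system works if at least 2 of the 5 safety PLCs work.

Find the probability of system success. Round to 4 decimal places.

0.9923

R = Σ_{i=2}^{5} C(5,i) p^i (1−p)^{5−i} with p = 0.793
C(5,2)·0.793^2·0.207^3 = 0.055777
C(5,3)·0.793^3·0.207^2 = 0.213678
C(5,4)·0.793^4·0.207^1 = 0.409292
C(5,5)·0.793^5·0.207^0 = 0.313593
Sum = 0.9923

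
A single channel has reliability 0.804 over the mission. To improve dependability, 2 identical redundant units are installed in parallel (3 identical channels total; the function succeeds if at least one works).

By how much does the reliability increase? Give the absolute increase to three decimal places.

0.188

R_before = 0.804
R_after = 1 − (1 − 0.804)^3 = 0.992
ΔR = 0.992 − 0.804 = 0.188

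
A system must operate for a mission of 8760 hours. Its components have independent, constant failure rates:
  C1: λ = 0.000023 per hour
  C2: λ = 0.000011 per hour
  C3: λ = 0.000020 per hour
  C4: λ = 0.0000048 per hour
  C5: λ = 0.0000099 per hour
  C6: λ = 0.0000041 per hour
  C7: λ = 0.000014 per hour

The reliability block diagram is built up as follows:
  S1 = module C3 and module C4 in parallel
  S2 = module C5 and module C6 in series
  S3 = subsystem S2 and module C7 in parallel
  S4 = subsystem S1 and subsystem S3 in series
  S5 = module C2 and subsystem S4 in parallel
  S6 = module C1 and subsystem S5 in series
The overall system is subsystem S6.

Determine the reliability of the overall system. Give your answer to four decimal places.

0.8160

R(C1) = exp(−0.000023 × 8760) = 0.817520
R(C2) = exp(−0.000011 × 8760) = 0.908137
R(C3) = exp(−0.000020 × 8760) = 0.839289
R(C4) = exp(−0.0000048 × 8760) = 0.958824
R(C5) = exp(−0.0000099 × 8760) = 0.916930
R(C6) = exp(−0.0000041 × 8760) = 0.964721
R(C7) = exp(−0.000014 × 8760) = 0.884582
Parallel (C3 and C4): 1 − (1 − 0.839289)(1 − 0.958824) = 0.993383
Series (C5 and C6): 0.916930 × 0.964721 = 0.884582
Parallel ([0.884582] and C7): 1 − (1 − 0.884582)(1 − 0.884582) = 0.986679
Series ([0.993383] and [0.986679]): 0.993383 × 0.986679 = 0.980150
Parallel (C2 and [0.980150]): 1 − (1 − 0.908137)(1 − 0.980150) = 0.998177
Series (C1 and [0.998177]): 0.817520 × 0.998177 = 0.8160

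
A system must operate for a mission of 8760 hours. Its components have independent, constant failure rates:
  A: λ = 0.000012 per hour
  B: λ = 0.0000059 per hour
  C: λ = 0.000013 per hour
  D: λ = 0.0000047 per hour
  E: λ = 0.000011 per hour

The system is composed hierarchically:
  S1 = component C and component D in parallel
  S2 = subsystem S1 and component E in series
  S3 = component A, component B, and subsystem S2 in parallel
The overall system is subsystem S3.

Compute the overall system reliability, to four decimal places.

R(A) = exp(−0.000012 × 8760) = 0.900216
R(B) = exp(−0.0000059 × 8760) = 0.949629
R(C) = exp(−0.000013 × 8760) = 0.892365
R(D) = exp(−0.0000047 × 8760) = 0.959664
R(E) = exp(−0.000011 × 8760) = 0.908137
Parallel (C and D): 1 − (1 − 0.892365)(1 − 0.959664) = 0.995658
Series ([0.995658] and E): 0.995658 × 0.908137 = 0.904194
Parallel (A, B, and [0.904194]): 1 − (1 − 0.900216)(1 − 0.949629)(1 − 0.904194) = 0.9995

0.9995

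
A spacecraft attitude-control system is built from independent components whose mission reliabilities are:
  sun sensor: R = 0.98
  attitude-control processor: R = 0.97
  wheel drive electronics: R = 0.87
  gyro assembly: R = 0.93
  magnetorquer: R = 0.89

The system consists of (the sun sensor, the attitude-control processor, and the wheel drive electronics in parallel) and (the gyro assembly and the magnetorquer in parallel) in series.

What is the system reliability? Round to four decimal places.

0.9922

Parallel (sun sensor, attitude-control processor, and wheel drive electronics): 1 − (1 − 0.980000)(1 − 0.970000)(1 − 0.870000) = 0.999922
Parallel (gyro assembly and magnetorquer): 1 − (1 − 0.930000)(1 − 0.890000) = 0.992300
Series ([0.999922] and [0.992300]): 0.999922 × 0.992300 = 0.9922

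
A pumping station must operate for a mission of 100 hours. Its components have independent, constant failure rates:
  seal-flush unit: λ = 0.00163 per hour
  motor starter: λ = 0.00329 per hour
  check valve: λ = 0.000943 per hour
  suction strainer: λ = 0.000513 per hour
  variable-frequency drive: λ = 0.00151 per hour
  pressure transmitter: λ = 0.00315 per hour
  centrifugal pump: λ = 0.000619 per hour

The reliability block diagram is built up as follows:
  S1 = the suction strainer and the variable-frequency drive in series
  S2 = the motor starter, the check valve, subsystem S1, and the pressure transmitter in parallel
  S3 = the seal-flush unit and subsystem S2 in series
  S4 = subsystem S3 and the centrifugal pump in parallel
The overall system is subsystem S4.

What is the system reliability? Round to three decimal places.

0.991

R(seal-flush unit) = exp(−0.00163 × 100) = 0.84959
R(motor starter) = exp(−0.00329 × 100) = 0.71964
R(check valve) = exp(−0.000943 × 100) = 0.91001
R(suction strainer) = exp(−0.000513 × 100) = 0.94999
R(variable-frequency drive) = exp(−0.00151 × 100) = 0.85985
R(pressure transmitter) = exp(−0.00315 × 100) = 0.72979
R(centrifugal pump) = exp(−0.000619 × 100) = 0.93998
Series (suction strainer and variable-frequency drive): 0.94999 × 0.85985 = 0.81685
Parallel (motor starter, check valve, [0.81685], and pressure transmitter): 1 − (1 − 0.71964)(1 − 0.91001)(1 − 0.81685)(1 − 0.72979) = 0.99875
Series (seal-flush unit and [0.99875]): 0.84959 × 0.99875 = 0.84853
Parallel ([0.84853] and centrifugal pump): 1 − (1 − 0.84853)(1 − 0.93998) = 0.991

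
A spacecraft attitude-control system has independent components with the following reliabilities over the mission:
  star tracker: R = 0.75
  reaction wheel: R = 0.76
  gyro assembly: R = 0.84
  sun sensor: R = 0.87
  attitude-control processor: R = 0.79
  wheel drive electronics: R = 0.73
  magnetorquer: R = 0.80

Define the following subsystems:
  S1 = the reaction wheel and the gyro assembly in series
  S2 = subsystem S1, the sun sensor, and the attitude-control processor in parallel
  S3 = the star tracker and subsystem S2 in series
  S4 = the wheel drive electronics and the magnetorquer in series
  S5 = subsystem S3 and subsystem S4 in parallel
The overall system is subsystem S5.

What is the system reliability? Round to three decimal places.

0.893

Series (reaction wheel and gyro assembly): 0.76000 × 0.84000 = 0.63840
Parallel ([0.63840], sun sensor, and attitude-control processor): 1 − (1 − 0.63840)(1 − 0.87000)(1 − 0.79000) = 0.99013
Series (star tracker and [0.99013]): 0.75000 × 0.99013 = 0.74260
Series (wheel drive electronics and magnetorquer): 0.73000 × 0.80000 = 0.58400
Parallel ([0.74260] and [0.58400]): 1 − (1 − 0.74260)(1 − 0.58400) = 0.893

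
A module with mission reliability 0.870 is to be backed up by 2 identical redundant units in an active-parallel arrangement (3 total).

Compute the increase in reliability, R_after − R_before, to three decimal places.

R_before = 0.870
R_after = 1 − (1 − 0.870)^3 = 0.998
ΔR = 0.998 − 0.870 = 0.128

0.128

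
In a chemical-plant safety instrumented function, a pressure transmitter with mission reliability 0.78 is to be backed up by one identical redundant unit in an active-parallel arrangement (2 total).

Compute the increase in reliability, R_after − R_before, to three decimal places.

R_before = 0.78
R_after = 1 − (1 − 0.78)^2 = 0.952
ΔR = 0.952 − 0.78 = 0.172

0.172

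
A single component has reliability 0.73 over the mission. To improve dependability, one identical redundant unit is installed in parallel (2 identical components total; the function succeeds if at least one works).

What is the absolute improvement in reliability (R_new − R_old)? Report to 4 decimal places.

0.1971

R_before = 0.73
R_after = 1 − (1 − 0.73)^2 = 0.9271
ΔR = 0.9271 − 0.73 = 0.1971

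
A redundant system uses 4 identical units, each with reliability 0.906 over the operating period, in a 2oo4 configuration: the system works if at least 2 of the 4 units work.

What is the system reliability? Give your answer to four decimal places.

0.9969

R = Σ_{i=2}^{4} C(4,i) p^i (1−p)^{4−i} with p = 0.906
C(4,2)·0.906^2·0.094^2 = 0.043517
C(4,3)·0.906^3·0.094^1 = 0.279623
C(4,4)·0.906^4·0.094^0 = 0.673772
Sum = 0.9969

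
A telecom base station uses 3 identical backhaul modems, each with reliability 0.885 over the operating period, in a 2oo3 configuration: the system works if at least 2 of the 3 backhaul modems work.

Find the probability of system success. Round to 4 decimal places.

0.9634

R = Σ_{i=2}^{3} C(3,i) p^i (1−p)^{3−i} with p = 0.885
C(3,2)·0.885^2·0.115^1 = 0.270213
C(3,3)·0.885^3·0.115^0 = 0.693154
Sum = 0.9634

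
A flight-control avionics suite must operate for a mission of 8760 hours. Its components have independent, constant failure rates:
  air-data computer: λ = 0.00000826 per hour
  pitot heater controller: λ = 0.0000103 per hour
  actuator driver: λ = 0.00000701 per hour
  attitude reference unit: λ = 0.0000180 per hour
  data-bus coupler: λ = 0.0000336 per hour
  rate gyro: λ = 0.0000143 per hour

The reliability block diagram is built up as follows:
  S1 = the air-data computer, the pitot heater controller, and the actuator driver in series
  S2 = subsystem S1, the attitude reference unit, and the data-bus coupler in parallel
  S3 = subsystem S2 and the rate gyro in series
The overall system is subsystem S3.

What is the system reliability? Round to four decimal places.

0.8757

R(air-data computer) = exp(−0.00000826 × 8760) = 0.930198
R(pitot heater controller) = exp(−0.0000103 × 8760) = 0.913723
R(actuator driver) = exp(−0.00000701 × 8760) = 0.940440
R(attitude reference unit) = exp(−0.0000180 × 8760) = 0.854123
R(data-bus coupler) = exp(−0.0000336 × 8760) = 0.745026
R(rate gyro) = exp(−0.0000143 × 8760) = 0.882260
Series (air-data computer, pitot heater controller, and actuator driver): 0.930198 × 0.913723 × 0.940440 = 0.799321
Parallel ([0.799321], attitude reference unit, and data-bus coupler): 1 − (1 − 0.799321)(1 − 0.854123)(1 − 0.745026) = 0.992536
Series ([0.992536] and rate gyro): 0.992536 × 0.882260 = 0.8757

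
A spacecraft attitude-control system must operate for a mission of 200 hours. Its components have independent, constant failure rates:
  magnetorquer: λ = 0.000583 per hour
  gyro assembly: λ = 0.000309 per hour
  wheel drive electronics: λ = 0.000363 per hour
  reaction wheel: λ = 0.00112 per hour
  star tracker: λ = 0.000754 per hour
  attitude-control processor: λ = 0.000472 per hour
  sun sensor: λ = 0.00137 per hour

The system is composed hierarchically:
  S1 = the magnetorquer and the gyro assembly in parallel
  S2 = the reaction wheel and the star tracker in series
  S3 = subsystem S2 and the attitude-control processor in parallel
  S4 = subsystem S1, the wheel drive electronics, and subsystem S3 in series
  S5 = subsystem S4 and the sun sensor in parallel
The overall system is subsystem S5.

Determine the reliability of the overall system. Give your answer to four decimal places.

R(magnetorquer) = exp(−0.000583 × 200) = 0.889941
R(gyro assembly) = exp(−0.000309 × 200) = 0.940071
R(wheel drive electronics) = exp(−0.000363 × 200) = 0.929973
R(reaction wheel) = exp(−0.00112 × 200) = 0.799315
R(star tracker) = exp(−0.000754 × 200) = 0.860020
R(attitude-control processor) = exp(−0.000472 × 200) = 0.909919
R(sun sensor) = exp(−0.00137 × 200) = 0.760332
Parallel (magnetorquer and gyro assembly): 1 − (1 − 0.889941)(1 − 0.940071) = 0.993404
Series (reaction wheel and star tracker): 0.799315 × 0.860020 = 0.687427
Parallel ([0.687427] and attitude-control processor): 1 − (1 − 0.687427)(1 − 0.909919) = 0.971843
Series ([0.993404], wheel drive electronics, and [0.971843]): 0.993404 × 0.929973 × 0.971843 = 0.897826
Parallel ([0.897826] and sun sensor): 1 − (1 − 0.897826)(1 − 0.760332) = 0.9755

0.9755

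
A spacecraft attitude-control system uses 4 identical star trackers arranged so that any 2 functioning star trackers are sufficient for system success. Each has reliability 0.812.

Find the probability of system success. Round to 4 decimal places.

0.9772

R = Σ_{i=2}^{4} C(4,i) p^i (1−p)^{4−i} with p = 0.812
C(4,2)·0.812^2·0.188^2 = 0.139823
C(4,3)·0.812^3·0.188^1 = 0.402611
C(4,4)·0.812^4·0.188^0 = 0.434735
Sum = 0.9772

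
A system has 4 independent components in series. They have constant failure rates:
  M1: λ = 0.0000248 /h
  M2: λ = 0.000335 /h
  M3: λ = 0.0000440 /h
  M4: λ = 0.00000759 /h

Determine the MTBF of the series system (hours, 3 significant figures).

2430

Series of exponential components: λ_sys = Σ λ_i
λ_sys = 0.0000248 + 0.000335 + 0.0000440 + 0.00000759 = 4.1139e-04 /h
MTBF = 1 / λ_sys = 2430 h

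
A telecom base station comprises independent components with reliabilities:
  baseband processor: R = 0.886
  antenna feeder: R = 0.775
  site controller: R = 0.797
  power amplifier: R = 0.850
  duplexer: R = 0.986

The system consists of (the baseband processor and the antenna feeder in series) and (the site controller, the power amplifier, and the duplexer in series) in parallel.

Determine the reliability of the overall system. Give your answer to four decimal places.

0.8960

Series (baseband processor and antenna feeder): 0.886000 × 0.775000 = 0.686650
Series (site controller, power amplifier, and duplexer): 0.797000 × 0.850000 × 0.986000 = 0.667966
Parallel ([0.686650] and [0.667966]): 1 − (1 − 0.686650)(1 − 0.667966) = 0.8960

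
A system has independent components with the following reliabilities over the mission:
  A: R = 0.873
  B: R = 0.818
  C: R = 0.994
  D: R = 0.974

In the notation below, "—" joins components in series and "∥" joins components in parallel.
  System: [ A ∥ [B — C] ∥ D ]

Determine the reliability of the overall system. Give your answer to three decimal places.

Series (B and C): 0.81800 × 0.99400 = 0.81309
Parallel (A, [0.81309], and D): 1 − (1 − 0.87300)(1 − 0.81309)(1 − 0.97400) = 0.999

0.999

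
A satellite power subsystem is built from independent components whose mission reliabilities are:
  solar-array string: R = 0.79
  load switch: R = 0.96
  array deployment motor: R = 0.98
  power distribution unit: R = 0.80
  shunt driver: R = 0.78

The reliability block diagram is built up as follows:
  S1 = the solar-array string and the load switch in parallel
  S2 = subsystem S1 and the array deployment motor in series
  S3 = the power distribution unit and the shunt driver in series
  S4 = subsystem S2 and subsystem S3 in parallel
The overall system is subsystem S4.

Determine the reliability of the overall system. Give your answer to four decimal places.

Parallel (solar-array string and load switch): 1 − (1 − 0.790000)(1 − 0.960000) = 0.991600
Series ([0.991600] and array deployment motor): 0.991600 × 0.980000 = 0.971768
Series (power distribution unit and shunt driver): 0.800000 × 0.780000 = 0.624000
Parallel ([0.971768] and [0.624000]): 1 − (1 − 0.971768)(1 − 0.624000) = 0.9894

0.9894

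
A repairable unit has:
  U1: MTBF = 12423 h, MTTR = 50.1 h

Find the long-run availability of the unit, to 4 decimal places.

A(U1) = MTBF/(MTBF+MTTR) = 12423/(12423+50.1) = 0.9960

0.9960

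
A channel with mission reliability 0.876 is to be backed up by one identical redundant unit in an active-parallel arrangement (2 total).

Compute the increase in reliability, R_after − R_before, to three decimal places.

0.109

R_before = 0.876
R_after = 1 − (1 − 0.876)^2 = 0.985
ΔR = 0.985 − 0.876 = 0.109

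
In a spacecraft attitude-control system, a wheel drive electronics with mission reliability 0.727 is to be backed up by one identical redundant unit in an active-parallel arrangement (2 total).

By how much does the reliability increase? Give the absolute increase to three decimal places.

R_before = 0.727
R_after = 1 − (1 − 0.727)^2 = 0.925
ΔR = 0.925 − 0.727 = 0.198

0.198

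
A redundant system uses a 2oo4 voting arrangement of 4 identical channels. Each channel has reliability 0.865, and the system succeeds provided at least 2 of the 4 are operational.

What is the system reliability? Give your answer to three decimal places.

R = Σ_{i=2}^{4} C(4,i) p^i (1−p)^{4−i} with p = 0.865
C(4,2)·0.865^2·0.135^2 = 0.08182
C(4,3)·0.865^3·0.135^1 = 0.34950
C(4,4)·0.865^4·0.135^0 = 0.55984
Sum = 0.991

0.991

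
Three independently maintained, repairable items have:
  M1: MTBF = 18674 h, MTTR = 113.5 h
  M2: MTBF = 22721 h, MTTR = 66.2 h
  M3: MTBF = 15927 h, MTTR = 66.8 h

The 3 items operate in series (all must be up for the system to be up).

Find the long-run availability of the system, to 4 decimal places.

0.9869

A(M1) = MTBF/(MTBF+MTTR) = 18674/(18674+113.5) = 0.993959
A(M2) = MTBF/(MTBF+MTTR) = 22721/(22721+66.2) = 0.997095
A(M3) = MTBF/(MTBF+MTTR) = 15927/(15927+66.8) = 0.995823
Series availability: 0.993959 × 0.997095 × 0.995823 = 0.9869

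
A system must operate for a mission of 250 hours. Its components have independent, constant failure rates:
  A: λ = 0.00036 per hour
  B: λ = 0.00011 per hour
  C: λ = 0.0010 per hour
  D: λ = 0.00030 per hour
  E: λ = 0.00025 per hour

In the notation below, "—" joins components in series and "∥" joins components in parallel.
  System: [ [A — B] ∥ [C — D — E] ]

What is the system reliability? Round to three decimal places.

R(A) = exp(−0.00036 × 250) = 0.91393
R(B) = exp(−0.00011 × 250) = 0.97287
R(C) = exp(−0.0010 × 250) = 0.77880
R(D) = exp(−0.00030 × 250) = 0.92774
R(E) = exp(−0.00025 × 250) = 0.93941
Series (A and B): 0.91393 × 0.97287 = 0.88914
Series (C, D, and E): 0.77880 × 0.92774 × 0.93941 = 0.67875
Parallel ([0.88914] and [0.67875]): 1 − (1 − 0.88914)(1 − 0.67875) = 0.964

0.964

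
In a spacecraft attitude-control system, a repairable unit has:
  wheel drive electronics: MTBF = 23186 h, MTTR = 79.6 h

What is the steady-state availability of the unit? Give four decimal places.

A(wheel drive electronics) = MTBF/(MTBF+MTTR) = 23186/(23186+79.6) = 0.9966

0.9966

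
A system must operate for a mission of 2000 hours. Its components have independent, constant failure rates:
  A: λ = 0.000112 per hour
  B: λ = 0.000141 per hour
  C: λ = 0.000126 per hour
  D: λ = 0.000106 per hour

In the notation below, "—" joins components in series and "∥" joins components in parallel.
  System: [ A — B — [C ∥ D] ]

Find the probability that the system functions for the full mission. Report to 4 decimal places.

0.5772

R(A) = exp(−0.000112 × 2000) = 0.799315
R(B) = exp(−0.000141 × 2000) = 0.754274
R(C) = exp(−0.000126 × 2000) = 0.777245
R(D) = exp(−0.000106 × 2000) = 0.808965
Parallel (C and D): 1 − (1 − 0.777245)(1 − 0.808965) = 0.957446
Series (A, B, and [0.957446]): 0.799315 × 0.754274 × 0.957446 = 0.5772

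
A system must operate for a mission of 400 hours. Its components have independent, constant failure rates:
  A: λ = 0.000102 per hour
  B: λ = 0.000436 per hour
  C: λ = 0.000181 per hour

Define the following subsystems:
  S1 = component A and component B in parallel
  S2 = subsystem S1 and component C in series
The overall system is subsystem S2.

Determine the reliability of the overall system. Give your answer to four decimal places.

R(A) = exp(−0.000102 × 400) = 0.960021
R(B) = exp(−0.000436 × 400) = 0.839961
R(C) = exp(−0.000181 × 400) = 0.930159
Parallel (A and B): 1 − (1 − 0.960021)(1 − 0.839961) = 0.993602
Series ([0.993602] and C): 0.993602 × 0.930159 = 0.9242

0.9242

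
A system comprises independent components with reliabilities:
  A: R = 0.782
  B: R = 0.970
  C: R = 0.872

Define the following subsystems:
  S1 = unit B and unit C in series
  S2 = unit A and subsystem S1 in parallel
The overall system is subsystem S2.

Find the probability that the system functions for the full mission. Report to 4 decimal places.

0.9664

Series (B and C): 0.970000 × 0.872000 = 0.845840
Parallel (A and [0.845840]): 1 − (1 − 0.782000)(1 − 0.845840) = 0.9664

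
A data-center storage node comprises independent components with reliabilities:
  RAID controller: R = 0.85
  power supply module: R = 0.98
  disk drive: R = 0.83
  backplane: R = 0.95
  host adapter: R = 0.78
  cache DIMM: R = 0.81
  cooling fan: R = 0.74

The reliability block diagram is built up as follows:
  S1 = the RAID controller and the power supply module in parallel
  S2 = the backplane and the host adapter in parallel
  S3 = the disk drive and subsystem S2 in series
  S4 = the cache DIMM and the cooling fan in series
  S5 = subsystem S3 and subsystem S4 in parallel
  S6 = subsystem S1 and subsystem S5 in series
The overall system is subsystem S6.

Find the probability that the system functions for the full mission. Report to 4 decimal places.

0.9255

Parallel (RAID controller and power supply module): 1 − (1 − 0.850000)(1 − 0.980000) = 0.997000
Parallel (backplane and host adapter): 1 − (1 − 0.950000)(1 − 0.780000) = 0.989000
Series (disk drive and [0.989000]): 0.830000 × 0.989000 = 0.820870
Series (cache DIMM and cooling fan): 0.810000 × 0.740000 = 0.599400
Parallel ([0.820870] and [0.599400]): 1 − (1 − 0.820870)(1 − 0.599400) = 0.928241
Series ([0.997000] and [0.928241]): 0.997000 × 0.928241 = 0.9255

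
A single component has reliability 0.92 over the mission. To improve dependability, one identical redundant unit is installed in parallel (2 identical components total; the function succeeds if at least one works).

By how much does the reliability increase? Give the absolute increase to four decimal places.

R_before = 0.92
R_after = 1 − (1 − 0.92)^2 = 0.9936
ΔR = 0.9936 − 0.92 = 0.0736

0.0736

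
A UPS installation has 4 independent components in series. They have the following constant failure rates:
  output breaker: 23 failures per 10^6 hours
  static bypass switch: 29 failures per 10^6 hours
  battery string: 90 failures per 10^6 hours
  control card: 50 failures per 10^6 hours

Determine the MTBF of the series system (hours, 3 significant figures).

Series of exponential components: λ_sys = Σ λ_i
λ_sys = 0.000023 + 0.000029 + 0.000090 + 0.000050 = 1.9200e-04 /h
MTBF = 1 / λ_sys = 5210 h

5210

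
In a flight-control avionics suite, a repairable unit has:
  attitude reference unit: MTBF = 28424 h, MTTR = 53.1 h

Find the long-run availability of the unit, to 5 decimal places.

A(attitude reference unit) = MTBF/(MTBF+MTTR) = 28424/(28424+53.1) = 0.99814

0.99814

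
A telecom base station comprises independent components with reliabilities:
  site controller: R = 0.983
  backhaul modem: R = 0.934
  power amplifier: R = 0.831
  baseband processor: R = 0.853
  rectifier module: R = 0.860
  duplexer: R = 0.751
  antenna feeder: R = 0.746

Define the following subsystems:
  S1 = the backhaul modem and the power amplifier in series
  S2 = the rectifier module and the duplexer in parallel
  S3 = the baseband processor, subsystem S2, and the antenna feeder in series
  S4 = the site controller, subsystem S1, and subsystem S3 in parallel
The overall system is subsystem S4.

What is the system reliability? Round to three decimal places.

Series (backhaul modem and power amplifier): 0.93400 × 0.83100 = 0.77615
Parallel (rectifier module and duplexer): 1 − (1 − 0.86000)(1 − 0.75100) = 0.96514
Series (baseband processor, [0.96514], and antenna feeder): 0.85300 × 0.96514 × 0.74600 = 0.61416
Parallel (site controller, [0.77615], and [0.61416]): 1 − (1 − 0.98300)(1 − 0.77615)(1 − 0.61416) = 0.999

0.999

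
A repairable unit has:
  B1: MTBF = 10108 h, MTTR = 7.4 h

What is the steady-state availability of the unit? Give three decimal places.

A(B1) = MTBF/(MTBF+MTTR) = 10108/(10108+7.4) = 0.999

0.999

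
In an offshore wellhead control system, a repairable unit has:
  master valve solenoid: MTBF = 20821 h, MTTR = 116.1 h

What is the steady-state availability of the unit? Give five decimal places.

0.99445

A(master valve solenoid) = MTBF/(MTBF+MTTR) = 20821/(20821+116.1) = 0.99445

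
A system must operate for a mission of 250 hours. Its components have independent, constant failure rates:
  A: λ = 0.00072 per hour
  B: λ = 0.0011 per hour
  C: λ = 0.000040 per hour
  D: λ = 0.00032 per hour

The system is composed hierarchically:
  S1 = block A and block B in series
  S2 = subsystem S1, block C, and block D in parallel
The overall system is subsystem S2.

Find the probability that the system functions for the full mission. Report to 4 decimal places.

0.9997

R(A) = exp(−0.00072 × 250) = 0.835270
R(B) = exp(−0.0011 × 250) = 0.759572
R(C) = exp(−0.000040 × 250) = 0.990050
R(D) = exp(−0.00032 × 250) = 0.923116
Series (A and B): 0.835270 × 0.759572 = 0.634448
Parallel ([0.634448], C, and D): 1 − (1 − 0.634448)(1 − 0.990050)(1 − 0.923116) = 0.9997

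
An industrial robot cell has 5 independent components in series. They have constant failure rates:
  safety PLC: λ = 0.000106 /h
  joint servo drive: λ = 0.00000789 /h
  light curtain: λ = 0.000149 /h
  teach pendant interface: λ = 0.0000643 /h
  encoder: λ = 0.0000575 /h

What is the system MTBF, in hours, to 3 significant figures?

Series of exponential components: λ_sys = Σ λ_i
λ_sys = 0.000106 + 0.00000789 + 0.000149 + 0.0000643 + 0.0000575 = 3.8469e-04 /h
MTBF = 1 / λ_sys = 2600 h

2600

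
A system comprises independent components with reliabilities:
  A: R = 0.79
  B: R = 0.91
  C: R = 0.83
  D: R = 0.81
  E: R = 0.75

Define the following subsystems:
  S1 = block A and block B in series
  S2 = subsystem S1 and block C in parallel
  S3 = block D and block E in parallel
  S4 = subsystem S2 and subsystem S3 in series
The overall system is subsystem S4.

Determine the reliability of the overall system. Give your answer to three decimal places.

0.907

Series (A and B): 0.79000 × 0.91000 = 0.71890
Parallel ([0.71890] and C): 1 − (1 − 0.71890)(1 − 0.83000) = 0.95221
Parallel (D and E): 1 − (1 − 0.81000)(1 − 0.75000) = 0.95250
Series ([0.95221] and [0.95250]): 0.95221 × 0.95250 = 0.907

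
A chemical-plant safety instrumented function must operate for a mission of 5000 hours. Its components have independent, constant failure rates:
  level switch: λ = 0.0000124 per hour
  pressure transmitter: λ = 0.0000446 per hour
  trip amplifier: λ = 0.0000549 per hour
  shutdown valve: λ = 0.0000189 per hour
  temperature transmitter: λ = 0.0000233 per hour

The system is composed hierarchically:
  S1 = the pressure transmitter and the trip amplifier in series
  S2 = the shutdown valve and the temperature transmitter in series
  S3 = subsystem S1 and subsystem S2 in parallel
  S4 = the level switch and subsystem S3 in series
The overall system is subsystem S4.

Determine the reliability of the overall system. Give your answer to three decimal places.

0.870

R(level switch) = exp(−0.0000124 × 5000) = 0.93988
R(pressure transmitter) = exp(−0.0000446 × 5000) = 0.80011
R(trip amplifier) = exp(−0.0000549 × 5000) = 0.75995
R(shutdown valve) = exp(−0.0000189 × 5000) = 0.90983
R(temperature transmitter) = exp(−0.0000233 × 5000) = 0.89003
Series (pressure transmitter and trip amplifier): 0.80011 × 0.75995 = 0.60804
Series (shutdown valve and temperature transmitter): 0.90983 × 0.89003 = 0.80978
Parallel ([0.60804] and [0.80978]): 1 − (1 − 0.60804)(1 − 0.80978) = 0.92544
Series (level switch and [0.92544]): 0.93988 × 0.92544 = 0.870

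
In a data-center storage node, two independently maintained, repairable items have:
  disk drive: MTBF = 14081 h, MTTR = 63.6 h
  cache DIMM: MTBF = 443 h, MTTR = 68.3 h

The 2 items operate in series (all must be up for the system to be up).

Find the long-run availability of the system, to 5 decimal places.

A(disk drive) = MTBF/(MTBF+MTTR) = 14081/(14081+63.6) = 0.995504
A(cache DIMM) = MTBF/(MTBF+MTTR) = 443/(443+68.3) = 0.866419
Series availability: 0.995504 × 0.866419 = 0.86252

0.86252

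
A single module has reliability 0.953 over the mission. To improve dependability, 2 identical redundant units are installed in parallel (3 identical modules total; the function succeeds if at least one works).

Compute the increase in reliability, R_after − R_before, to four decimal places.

R_before = 0.953
R_after = 1 − (1 − 0.953)^3 = 0.9999
ΔR = 0.9999 − 0.953 = 0.0469

0.0469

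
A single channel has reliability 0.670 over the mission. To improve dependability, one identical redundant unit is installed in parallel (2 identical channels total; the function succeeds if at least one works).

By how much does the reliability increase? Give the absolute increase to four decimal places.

0.2211

R_before = 0.670
R_after = 1 − (1 − 0.670)^2 = 0.8911
ΔR = 0.8911 − 0.670 = 0.2211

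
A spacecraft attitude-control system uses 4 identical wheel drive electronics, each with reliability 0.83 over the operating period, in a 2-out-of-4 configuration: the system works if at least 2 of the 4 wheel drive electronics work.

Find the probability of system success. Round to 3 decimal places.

R = Σ_{i=2}^{4} C(4,i) p^i (1−p)^{4−i} with p = 0.83
C(4,2)·0.83^2·0.17^2 = 0.11946
C(4,3)·0.83^3·0.17^1 = 0.38882
C(4,4)·0.83^4·0.17^0 = 0.47458
Sum = 0.983

0.983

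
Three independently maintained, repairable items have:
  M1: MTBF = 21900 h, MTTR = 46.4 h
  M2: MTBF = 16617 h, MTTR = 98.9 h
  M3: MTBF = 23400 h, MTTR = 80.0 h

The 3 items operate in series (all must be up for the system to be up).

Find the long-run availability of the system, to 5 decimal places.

A(M1) = MTBF/(MTBF+MTTR) = 21900/(21900+46.4) = 0.997886
A(M2) = MTBF/(MTBF+MTTR) = 16617/(16617+98.9) = 0.994083
A(M3) = MTBF/(MTBF+MTTR) = 23400/(23400+80.0) = 0.996593
Series availability: 0.997886 × 0.994083 × 0.996593 = 0.98860

0.98860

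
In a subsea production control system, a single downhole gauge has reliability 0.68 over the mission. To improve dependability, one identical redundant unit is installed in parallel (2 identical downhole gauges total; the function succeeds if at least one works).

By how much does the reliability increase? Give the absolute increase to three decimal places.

R_before = 0.68
R_after = 1 − (1 − 0.68)^2 = 0.898
ΔR = 0.898 − 0.68 = 0.218

0.218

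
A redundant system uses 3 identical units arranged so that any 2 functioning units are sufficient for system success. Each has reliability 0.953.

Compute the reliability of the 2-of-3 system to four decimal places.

0.9936

R = Σ_{i=2}^{3} C(3,i) p^i (1−p)^{3−i} with p = 0.953
C(3,2)·0.953^2·0.047^1 = 0.128057
C(3,3)·0.953^3·0.047^0 = 0.865523
Sum = 0.9936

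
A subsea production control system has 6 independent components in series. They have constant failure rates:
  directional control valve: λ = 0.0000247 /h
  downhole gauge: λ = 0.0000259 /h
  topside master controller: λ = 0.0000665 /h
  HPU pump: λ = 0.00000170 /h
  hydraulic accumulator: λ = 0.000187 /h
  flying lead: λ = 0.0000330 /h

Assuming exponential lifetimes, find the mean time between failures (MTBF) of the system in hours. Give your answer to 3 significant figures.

2950

Series of exponential components: λ_sys = Σ λ_i
λ_sys = 0.0000247 + 0.0000259 + 0.0000665 + 0.00000170 + 0.000187 + 0.0000330 = 3.3880e-04 /h
MTBF = 1 / λ_sys = 2950 h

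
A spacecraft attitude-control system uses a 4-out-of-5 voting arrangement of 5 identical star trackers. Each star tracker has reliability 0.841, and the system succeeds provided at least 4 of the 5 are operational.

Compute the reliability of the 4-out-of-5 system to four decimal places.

0.8184

R = Σ_{i=4}^{5} C(5,i) p^i (1−p)^{5−i} with p = 0.841
C(5,4)·0.841^4·0.159^1 = 0.397696
C(5,5)·0.841^5·0.159^0 = 0.420707
Sum = 0.8184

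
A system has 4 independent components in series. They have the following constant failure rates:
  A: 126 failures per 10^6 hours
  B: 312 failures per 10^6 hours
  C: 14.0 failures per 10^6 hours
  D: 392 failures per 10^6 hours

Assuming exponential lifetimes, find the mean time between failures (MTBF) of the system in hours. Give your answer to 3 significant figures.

1180

Series of exponential components: λ_sys = Σ λ_i
λ_sys = 0.000126 + 0.000312 + 0.0000140 + 0.000392 = 8.4400e-04 /h
MTBF = 1 / λ_sys = 1180 h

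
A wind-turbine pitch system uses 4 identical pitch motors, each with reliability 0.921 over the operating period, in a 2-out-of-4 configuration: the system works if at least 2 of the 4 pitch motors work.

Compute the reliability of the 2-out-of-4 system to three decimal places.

0.998

R = Σ_{i=2}^{4} C(4,i) p^i (1−p)^{4−i} with p = 0.921
C(4,2)·0.921^2·0.079^2 = 0.03176
C(4,3)·0.921^3·0.079^1 = 0.24687
C(4,4)·0.921^4·0.079^0 = 0.71951
Sum = 0.998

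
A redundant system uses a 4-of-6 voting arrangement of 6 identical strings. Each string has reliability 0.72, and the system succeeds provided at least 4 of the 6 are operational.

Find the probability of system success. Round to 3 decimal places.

R = Σ_{i=4}^{6} C(6,i) p^i (1−p)^{6−i} with p = 0.72
C(6,4)·0.72^4·0.28^2 = 0.31604
C(6,5)·0.72^5·0.28^1 = 0.32507
C(6,6)·0.72^6·0.28^0 = 0.13931
Sum = 0.780

0.780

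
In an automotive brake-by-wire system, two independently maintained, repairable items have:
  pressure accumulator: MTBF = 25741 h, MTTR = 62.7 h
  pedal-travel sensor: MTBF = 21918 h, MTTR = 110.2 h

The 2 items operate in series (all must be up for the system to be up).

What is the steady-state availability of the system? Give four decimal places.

A(pressure accumulator) = MTBF/(MTBF+MTTR) = 25741/(25741+62.7) = 0.997570
A(pedal-travel sensor) = MTBF/(MTBF+MTTR) = 21918/(21918+110.2) = 0.994997
Series availability: 0.997570 × 0.994997 = 0.9926

0.9926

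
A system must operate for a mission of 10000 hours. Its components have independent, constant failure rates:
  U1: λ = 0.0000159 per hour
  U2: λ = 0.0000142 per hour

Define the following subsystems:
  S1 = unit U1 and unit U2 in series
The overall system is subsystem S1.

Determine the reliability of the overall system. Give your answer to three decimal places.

0.740

R(U1) = exp(−0.0000159 × 10000) = 0.85300
R(U2) = exp(−0.0000142 × 10000) = 0.86762
Series (U1 and U2): 0.85300 × 0.86762 = 0.740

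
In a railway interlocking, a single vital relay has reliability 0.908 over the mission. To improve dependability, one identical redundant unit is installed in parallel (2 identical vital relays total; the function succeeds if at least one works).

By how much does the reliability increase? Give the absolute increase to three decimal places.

0.084

R_before = 0.908
R_after = 1 − (1 − 0.908)^2 = 0.992
ΔR = 0.992 − 0.908 = 0.084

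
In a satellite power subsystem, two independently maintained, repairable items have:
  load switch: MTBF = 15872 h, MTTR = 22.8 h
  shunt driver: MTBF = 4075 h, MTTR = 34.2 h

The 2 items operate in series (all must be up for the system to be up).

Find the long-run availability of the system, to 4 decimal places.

0.9903

A(load switch) = MTBF/(MTBF+MTTR) = 15872/(15872+22.8) = 0.998566
A(shunt driver) = MTBF/(MTBF+MTTR) = 4075/(4075+34.2) = 0.991677
Series availability: 0.998566 × 0.991677 = 0.9903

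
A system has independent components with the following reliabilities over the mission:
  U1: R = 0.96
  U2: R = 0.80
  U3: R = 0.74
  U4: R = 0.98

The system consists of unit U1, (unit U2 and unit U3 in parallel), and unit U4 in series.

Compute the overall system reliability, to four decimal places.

Parallel (U2 and U3): 1 − (1 − 0.800000)(1 − 0.740000) = 0.948000
Series (U1, [0.948000], and U4): 0.960000 × 0.948000 × 0.980000 = 0.8919

0.8919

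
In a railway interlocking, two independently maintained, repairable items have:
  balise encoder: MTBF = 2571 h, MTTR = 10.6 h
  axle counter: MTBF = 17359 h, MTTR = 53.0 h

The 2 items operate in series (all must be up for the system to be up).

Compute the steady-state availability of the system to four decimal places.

A(balise encoder) = MTBF/(MTBF+MTTR) = 2571/(2571+10.6) = 0.995894
A(axle counter) = MTBF/(MTBF+MTTR) = 17359/(17359+53.0) = 0.996956
Series availability: 0.995894 × 0.996956 = 0.9929

0.9929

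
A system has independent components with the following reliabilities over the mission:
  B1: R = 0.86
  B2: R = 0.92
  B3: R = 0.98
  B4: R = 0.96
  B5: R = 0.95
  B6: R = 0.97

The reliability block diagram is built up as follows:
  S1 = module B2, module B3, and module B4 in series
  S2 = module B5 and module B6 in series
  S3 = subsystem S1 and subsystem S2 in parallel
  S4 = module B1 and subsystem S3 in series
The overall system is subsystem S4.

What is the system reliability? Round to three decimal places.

0.851

Series (B2, B3, and B4): 0.92000 × 0.98000 × 0.96000 = 0.86554
Series (B5 and B6): 0.95000 × 0.97000 = 0.92150
Parallel ([0.86554] and [0.92150]): 1 − (1 − 0.86554)(1 − 0.92150) = 0.98944
Series (B1 and [0.98944]): 0.86000 × 0.98944 = 0.851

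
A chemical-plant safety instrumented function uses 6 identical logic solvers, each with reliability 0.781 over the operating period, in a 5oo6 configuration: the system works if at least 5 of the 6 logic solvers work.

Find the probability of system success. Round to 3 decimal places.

R = Σ_{i=5}^{6} C(6,i) p^i (1−p)^{6−i} with p = 0.781
C(6,5)·0.781^5·0.219^1 = 0.38181
C(6,6)·0.781^6·0.219^0 = 0.22694
Sum = 0.609

0.609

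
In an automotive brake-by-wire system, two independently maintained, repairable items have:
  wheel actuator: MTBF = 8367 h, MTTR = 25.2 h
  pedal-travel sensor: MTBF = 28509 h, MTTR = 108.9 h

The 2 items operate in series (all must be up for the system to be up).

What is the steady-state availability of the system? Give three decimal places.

0.993

A(wheel actuator) = MTBF/(MTBF+MTTR) = 8367/(8367+25.2) = 0.996997
A(pedal-travel sensor) = MTBF/(MTBF+MTTR) = 28509/(28509+108.9) = 0.996195
Series availability: 0.996997 × 0.996195 = 0.993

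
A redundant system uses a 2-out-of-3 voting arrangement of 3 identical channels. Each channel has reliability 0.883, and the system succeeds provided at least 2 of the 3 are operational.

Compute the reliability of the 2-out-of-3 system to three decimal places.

0.962

R = Σ_{i=2}^{3} C(3,i) p^i (1−p)^{3−i} with p = 0.883
C(3,2)·0.883^2·0.117^1 = 0.27367
C(3,3)·0.883^3·0.117^0 = 0.68847
Sum = 0.962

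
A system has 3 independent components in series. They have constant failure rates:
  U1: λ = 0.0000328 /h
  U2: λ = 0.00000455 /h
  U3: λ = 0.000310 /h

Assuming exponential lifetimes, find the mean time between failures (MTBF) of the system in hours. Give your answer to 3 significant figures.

Series of exponential components: λ_sys = Σ λ_i
λ_sys = 0.0000328 + 0.00000455 + 0.000310 = 3.4735e-04 /h
MTBF = 1 / λ_sys = 2880 h

2880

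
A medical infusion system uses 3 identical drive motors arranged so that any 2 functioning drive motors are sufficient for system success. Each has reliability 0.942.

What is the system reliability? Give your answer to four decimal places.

0.9903

R = Σ_{i=2}^{3} C(3,i) p^i (1−p)^{3−i} with p = 0.942
C(3,2)·0.942^2·0.058^1 = 0.154401
C(3,3)·0.942^3·0.058^0 = 0.835897
Sum = 0.9903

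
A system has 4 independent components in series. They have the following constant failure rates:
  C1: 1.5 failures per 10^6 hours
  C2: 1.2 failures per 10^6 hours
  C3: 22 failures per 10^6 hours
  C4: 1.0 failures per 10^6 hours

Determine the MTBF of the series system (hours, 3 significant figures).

38900

Series of exponential components: λ_sys = Σ λ_i
λ_sys = 0.0000015 + 0.0000012 + 0.000022 + 0.0000010 = 2.5700e-05 /h
MTBF = 1 / λ_sys = 38900 h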